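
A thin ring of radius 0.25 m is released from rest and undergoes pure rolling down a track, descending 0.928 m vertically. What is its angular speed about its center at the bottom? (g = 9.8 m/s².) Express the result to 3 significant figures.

With I = MR², the ratio k = I/(MR²) is 1.
Rolling without slipping gives ω = v/R, so the total kinetic energy is ½Mv² + ½Iω² = ½(1+k)Mv² = Mv².
Energy conservation Mgh = ½(1+k)Mv² gives v = √(2gh/(1+k)) = √(2 × 9.8 × 0.928 / 2) = 3.016 m/s.
Then ω = v/R = 3.016 / 0.25 ≈ 12.1 rad/s.

ω ≈ 12.1 rad/s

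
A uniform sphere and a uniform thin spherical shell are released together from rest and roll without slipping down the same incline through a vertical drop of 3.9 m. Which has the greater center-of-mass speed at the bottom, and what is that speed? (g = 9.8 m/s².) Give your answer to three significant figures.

the uniform sphere, at v ≈ 7.39 m/s

For rolling without slipping, Mgh = ½(1+k)Mv² where k = I/(MR²), so v = √(2gh/(1+k)).
Uniform sphere: k = 0.4, giving v = √(2×9.8×3.9/1.4) = 7.389 m/s.
Uniform thin spherical shell: k = 2/3, giving v = √(2×9.8×3.9/1.667) = 6.772 m/s.
The smaller k wins: the uniform sphere, at ≈ 7.39 m/s.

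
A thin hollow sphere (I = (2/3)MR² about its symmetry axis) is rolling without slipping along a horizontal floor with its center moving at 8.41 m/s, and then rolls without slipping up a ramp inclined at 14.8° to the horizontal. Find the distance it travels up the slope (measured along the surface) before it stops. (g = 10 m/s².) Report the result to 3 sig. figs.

The moment of inertia is (2/3)MR², giving k ≡ I/(MR²) = 2/3.
Since it rolls without slipping, ω = v/R and KE = ½Mv² + ½Iω² = ½(1+k)Mv² = (5/6)Mv².
Setting this equal to Mgh gives the vertical rise h = (1+k)v₀²/(2g) = 1.667×8.41²/(2×10) = 5.894 m.
The distance along the slope is d = h/sinθ = 5.894/sin14.8° ≈ 23.1 m.

d ≈ 23.1 m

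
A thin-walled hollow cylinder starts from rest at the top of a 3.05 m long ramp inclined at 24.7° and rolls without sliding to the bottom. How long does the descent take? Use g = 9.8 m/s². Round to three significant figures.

For this body I = MR², i.e. k = I/(MR²) = 1.
Translational: Mg sinθ − f = Ma. Rotational about the CM: fR = Iα = kMRa, so f = kMa.
Hence a = g sinθ/(1+k) = 9.8×sin24.7°/2 = 2.048 m/s².
With constant a from rest, t = √(2L/a) = √(2·3.05/2.048) ≈ 1.73 s.

t ≈ 1.73 s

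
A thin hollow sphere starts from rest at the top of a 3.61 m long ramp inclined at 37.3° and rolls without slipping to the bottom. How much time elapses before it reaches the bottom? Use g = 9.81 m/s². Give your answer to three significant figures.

t ≈ 1.42 s

The moment of inertia is (2/3)MR², giving k ≡ I/(MR²) = 2/3.
Newton's second law down the slope: Mg sinθ − f = Ma. The torque equation fR = Iα (with α = a/R) gives f = kMa.
Hence a = g sinθ/(1+k) = 9.81×sin37.3°/1.667 = 3.567 m/s².
With constant a from rest, t = √(2L/a) = √(2·3.61/3.567) ≈ 1.42 s.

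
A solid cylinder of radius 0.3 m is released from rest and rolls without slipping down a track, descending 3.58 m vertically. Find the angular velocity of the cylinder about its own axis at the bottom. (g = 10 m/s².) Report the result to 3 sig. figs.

With I = (1/2)MR², the ratio k = I/(MR²) is 0.5.
The rolling condition ω = v/R makes the rotational term ½I(v/R)² = ½kMv², so KE_total = ½(1+k)Mv² = (3/4)Mv².
Energy conservation Mgh = ½(1+k)Mv² gives v = √(2gh/(1+k)) = √(2 × 10 × 3.58 / 1.5) = 6.909 m/s.
The angular speed follows from ω = v/R = 6.909/0.3 ≈ 23.0 rad/s.

ω ≈ 23.0 rad/s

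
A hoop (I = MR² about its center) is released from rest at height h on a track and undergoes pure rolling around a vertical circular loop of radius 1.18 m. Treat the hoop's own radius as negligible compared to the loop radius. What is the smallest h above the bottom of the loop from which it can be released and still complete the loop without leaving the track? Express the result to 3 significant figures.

Here I = MR², so the shape factor k = I/(MR²) = 1.
At the top, contact is just lost when gravity alone supplies the centripetal force: Mg = Mv_top²/r, i.e. v_top² = gr.
With ω = v/R, the kinetic energy at speed v is ½(1+k)Mv² = Mv².
Energy conservation from release (height h) to the top (height 2r): Mgh = Mg(2r) + M·gr.
Thus h_min = 2r + (1+k)r/2 = r(2 + 2/2) = 1.18 × 3 ≈ 3.54 m.

h_min ≈ 3.54 m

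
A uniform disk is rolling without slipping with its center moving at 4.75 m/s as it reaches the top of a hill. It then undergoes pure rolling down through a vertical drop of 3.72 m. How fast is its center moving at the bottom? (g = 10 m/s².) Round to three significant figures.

v ≈ 8.49 m/s

Here I = (1/2)MR², so the shape factor k = I/(MR²) = 0.5.
The rolling condition ω = v/R makes the rotational term ½I(v/R)² = ½kMv², so KE_total = ½(1+k)Mv² = (3/4)Mv².
Energy conservation: (3/4)Mv₀² + Mgh = (3/4)Mv², so v² = v₀² + 2gh/(1+k).
v = √(4.75² + 2×10×3.72/1.5) = √72.16 ≈ 8.49 m/s.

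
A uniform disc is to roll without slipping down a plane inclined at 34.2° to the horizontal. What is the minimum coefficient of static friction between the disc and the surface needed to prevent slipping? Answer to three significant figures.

μ_min ≈ 0.227

Here I = (1/2)MR², so the shape factor k = I/(MR²) = 0.5.
Translational: Mg sinθ − f = Ma. Rotational about the CM: fR = Iα = kMRa, so f = kMa.
These give a = g sinθ/(1+k) and the required friction f = kMg sinθ/(1+k).
With N = Mg cosθ, the no-slip condition f ≤ μN gives μ_min = f/N = k tanθ/(1+k).
μ_min = 0.5 × tan34.2° / 1.5 ≈ 0.227.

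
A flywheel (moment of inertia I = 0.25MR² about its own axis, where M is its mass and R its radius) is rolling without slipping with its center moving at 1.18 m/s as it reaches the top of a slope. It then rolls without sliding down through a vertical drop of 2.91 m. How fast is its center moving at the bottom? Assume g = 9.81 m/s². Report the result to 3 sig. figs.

Here I = 0.25MR², so the shape factor k = I/(MR²) = 0.25.
Since it rolls without slipping, ω = v/R and KE = ½Mv² + ½Iω² = ½(1+k)Mv² = (5/8)Mv².
Conserving energy between top and bottom: (5/8)Mv² = (5/8)Mv₀² + Mgh, hence v² = v₀² + 2gh/(1+k).
v = √(1.18² + 2×9.81×2.91/1.25) = √47.07 ≈ 6.86 m/s.

v ≈ 6.86 m/s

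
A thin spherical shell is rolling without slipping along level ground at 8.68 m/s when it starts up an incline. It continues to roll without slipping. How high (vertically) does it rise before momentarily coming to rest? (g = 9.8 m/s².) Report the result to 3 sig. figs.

h ≈ 6.41 m

The moment of inertia is (2/3)MR², giving k ≡ I/(MR²) = 2/3.
Rolling without slipping gives ω = v/R, so the total kinetic energy is ½Mv² + ½Iω² = ½(1+k)Mv² = (5/6)Mv².
At the top the kinetic energy is zero, so (5/6)Mv₀² = Mgh.
Thus h = (1+k)v₀²/(2g) = 1.667 × 8.68² / (2 × 9.8) ≈ 6.41 m.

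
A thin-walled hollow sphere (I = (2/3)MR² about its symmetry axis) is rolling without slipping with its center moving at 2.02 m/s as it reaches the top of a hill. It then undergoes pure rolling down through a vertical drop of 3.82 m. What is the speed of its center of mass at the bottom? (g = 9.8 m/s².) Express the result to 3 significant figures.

With I = (2/3)MR², the ratio k = I/(MR²) is 2/3.
Since it rolls without slipping, ω = v/R and KE = ½Mv² + ½Iω² = ½(1+k)Mv² = (5/6)Mv².
Energy conservation: (5/6)Mv₀² + Mgh = (5/6)Mv², so v² = v₀² + 2gh/(1+k).
v = √(2.02² + 2×9.8×3.82/1.667) = √49 ≈ 7.00 m/s.

v ≈ 7.00 m/s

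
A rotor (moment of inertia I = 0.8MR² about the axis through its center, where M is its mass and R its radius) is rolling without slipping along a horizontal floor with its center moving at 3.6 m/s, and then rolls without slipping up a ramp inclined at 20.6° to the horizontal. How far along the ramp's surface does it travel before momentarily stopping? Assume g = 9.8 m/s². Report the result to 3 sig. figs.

For this body I = 0.8MR², i.e. k = I/(MR²) = 0.8.
The rolling condition ω = v/R makes the rotational term ½I(v/R)² = ½kMv², so KE_total = ½(1+k)Mv² = (9/10)Mv².
Setting this equal to Mgh gives the vertical rise h = (1+k)v₀²/(2g) = 1.8×3.6²/(2×9.8) = 1.19 m.
The distance along the slope is d = h/sinθ = 1.19/sin20.6° ≈ 3.38 m.

d ≈ 3.38 m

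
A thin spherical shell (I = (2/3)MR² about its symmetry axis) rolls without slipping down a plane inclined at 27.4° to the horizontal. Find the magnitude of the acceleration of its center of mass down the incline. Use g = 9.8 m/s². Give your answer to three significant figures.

Here I = (2/3)MR², so the shape factor k = I/(MR²) = 2/3.
Newton's second law down the slope: Mg sinθ − f = Ma. The torque equation fR = Iα (with α = a/R) gives f = kMa.
Eliminating f: Mg sinθ = (1+k)Ma, so a = g sinθ/(1+k) = 9.8 × sin27.4° / 1.667 ≈ 2.71 m/s².

a ≈ 2.71 m/s²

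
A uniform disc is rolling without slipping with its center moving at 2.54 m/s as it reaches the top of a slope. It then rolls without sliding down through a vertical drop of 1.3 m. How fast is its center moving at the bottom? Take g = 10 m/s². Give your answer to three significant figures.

v ≈ 4.88 m/s

The moment of inertia is (1/2)MR², giving k ≡ I/(MR²) = 0.5.
The rolling condition ω = v/R makes the rotational term ½I(v/R)² = ½kMv², so KE_total = ½(1+k)Mv² = (3/4)Mv².
Energy conservation: (3/4)Mv₀² + Mgh = (3/4)Mv², so v² = v₀² + 2gh/(1+k).
v = √(2.54² + 2×10×1.3/1.5) = √23.78 ≈ 4.88 m/s.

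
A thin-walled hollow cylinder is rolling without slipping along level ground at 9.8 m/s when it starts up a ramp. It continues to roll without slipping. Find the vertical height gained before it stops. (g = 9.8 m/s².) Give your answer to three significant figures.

The moment of inertia is MR², giving k ≡ I/(MR²) = 1.
The rolling condition ω = v/R makes the rotational term ½I(v/R)² = ½kMv², so KE_total = ½(1+k)Mv² = Mv².
At the top the kinetic energy is zero, so Mv₀² = Mgh.
Thus h = (1+k)v₀²/(2g) = 2 × 9.8² / (2 × 9.8) ≈ 9.80 m.

h ≈ 9.80 m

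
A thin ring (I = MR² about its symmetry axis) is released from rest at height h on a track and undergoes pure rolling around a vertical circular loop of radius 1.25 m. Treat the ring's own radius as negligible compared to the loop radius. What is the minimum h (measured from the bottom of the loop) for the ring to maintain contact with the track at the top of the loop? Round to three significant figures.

h_min ≈ 3.75 m

For this body I = MR², i.e. k = I/(MR²) = 1.
At the top of the loop, the minimum-contact condition is Mg = Mv_top²/r, so v_top² = gr.
With ω = v/R, the kinetic energy at speed v is ½(1+k)Mv² = Mv².
Energy conservation from release (height h) to the top (height 2r): Mgh = Mg(2r) + M·gr.
Thus h_min = 2r + (1+k)r/2 = r(2 + 2/2) = 1.25 × 3 ≈ 3.75 m.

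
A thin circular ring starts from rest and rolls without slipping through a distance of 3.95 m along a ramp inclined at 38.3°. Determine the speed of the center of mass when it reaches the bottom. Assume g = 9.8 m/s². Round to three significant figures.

For this body I = MR², i.e. k = I/(MR²) = 1.
The rolling condition ω = v/R makes the rotational term ½I(v/R)² = ½kMv², so KE_total = ½(1+k)Mv² = Mv².
The vertical drop is h = L sinθ = 3.95 × sin38.3° = 2.448 m.
Setting Mgh = Mv² gives v = √(2gh/(1+k)) = √(2·9.8·2.448/2) ≈ 4.90 m/s.

v ≈ 4.90 m/s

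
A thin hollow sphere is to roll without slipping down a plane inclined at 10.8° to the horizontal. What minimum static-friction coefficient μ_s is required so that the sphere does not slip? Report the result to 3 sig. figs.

Here I = (2/3)MR², so the shape factor k = I/(MR²) = 2/3.
Along the incline Mg sinθ − f = Ma, and torque about the center fR = Iα = kMR²(a/R) gives f = kMa.
These give a = g sinθ/(1+k) and the required friction f = kMg sinθ/(1+k).
The normal force is N = Mg cosθ, so μ_min = f/N = k tanθ/(1+k).
μ_min = (2/3) × tan10.8° / 1.667 ≈ 0.0763.

μ_min ≈ 0.0763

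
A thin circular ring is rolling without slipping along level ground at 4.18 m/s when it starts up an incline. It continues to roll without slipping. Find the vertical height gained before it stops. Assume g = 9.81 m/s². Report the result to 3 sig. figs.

h ≈ 1.78 m

Here I = MR², so the shape factor k = I/(MR²) = 1.
Since it rolls without slipping, ω = v/R and KE = ½Mv² + ½Iω² = ½(1+k)Mv² = Mv².
At the top the kinetic energy is zero, so Mv₀² = Mgh.
Thus h = (1+k)v₀²/(2g) = 2 × 4.18² / (2 × 9.81) ≈ 1.78 m.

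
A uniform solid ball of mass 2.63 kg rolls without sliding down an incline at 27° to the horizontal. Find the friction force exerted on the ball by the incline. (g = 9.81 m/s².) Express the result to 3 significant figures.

f ≈ 3.35 N

The moment of inertia is (2/5)MR², giving k ≡ I/(MR²) = 0.4.
Translational: Mg sinθ − f = Ma. Rotational about the CM: fR = Iα = kMRa, so f = kMa.
Combining, a = g sinθ/(1+k) and f = kMa = kMg sinθ/(1+k).
f = 0.4 × 2.63 × 9.81 × sin27° / 1.4 ≈ 3.35 N.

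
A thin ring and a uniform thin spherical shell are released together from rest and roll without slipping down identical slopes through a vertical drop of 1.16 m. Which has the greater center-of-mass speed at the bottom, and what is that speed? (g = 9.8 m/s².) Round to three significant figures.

For rolling without slipping, Mgh = ½(1+k)Mv² where k = I/(MR²), so v = √(2gh/(1+k)).
Thin ring: k = 1, giving v = √(2×9.8×1.16/2) = 3.372 m/s.
Uniform thin spherical shell: k = 2/3, giving v = √(2×9.8×1.16/1.667) = 3.693 m/s.
The smaller k wins: the uniform thin spherical shell, at ≈ 3.69 m/s.

the uniform thin spherical shell, at v ≈ 3.69 m/s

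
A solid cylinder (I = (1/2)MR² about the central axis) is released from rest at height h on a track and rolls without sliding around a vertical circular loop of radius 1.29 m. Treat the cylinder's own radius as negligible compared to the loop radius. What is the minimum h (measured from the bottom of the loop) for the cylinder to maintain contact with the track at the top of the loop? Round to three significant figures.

h_min ≈ 3.55 m

Here I = (1/2)MR², so the shape factor k = I/(MR²) = 0.5.
At the top of the loop, the minimum-contact condition is Mg = Mv_top²/r, so v_top² = gr.
With ω = v/R, the kinetic energy at speed v is ½(1+k)Mv² = (3/4)Mv².
Energy conservation from release (height h) to the top (height 2r): Mgh = Mg(2r) + (3/4)M·gr.
Thus h_min = 2r + (1+k)r/2 = r(2 + 1.5/2) = 1.29 × 2.75 ≈ 3.55 m.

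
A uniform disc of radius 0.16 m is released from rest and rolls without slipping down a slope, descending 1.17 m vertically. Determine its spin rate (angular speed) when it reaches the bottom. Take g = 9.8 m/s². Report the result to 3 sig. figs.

ω ≈ 24.4 rad/s

With I = (1/2)MR², the ratio k = I/(MR²) is 0.5.
Rolling without slipping gives ω = v/R, so the total kinetic energy is ½Mv² + ½Iω² = ½(1+k)Mv² = (3/4)Mv².
Energy conservation Mgh = ½(1+k)Mv² gives v = √(2gh/(1+k)) = √(2 × 9.8 × 1.17 / 1.5) = 3.91 m/s.
Then ω = v/R = 3.91 / 0.16 ≈ 24.4 rad/s.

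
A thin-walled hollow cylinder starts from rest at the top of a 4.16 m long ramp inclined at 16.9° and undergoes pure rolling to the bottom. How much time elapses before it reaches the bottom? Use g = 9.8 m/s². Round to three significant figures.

t ≈ 2.42 s

With I = MR², the ratio k = I/(MR²) is 1.
Along the incline Mg sinθ − f = Ma, and torque about the center fR = Iα = kMR²(a/R) gives f = kMa.
Hence a = g sinθ/(1+k) = 9.8×sin16.9°/2 = 1.424 m/s².
With constant a from rest, t = √(2L/a) = √(2·4.16/1.424) ≈ 2.42 s.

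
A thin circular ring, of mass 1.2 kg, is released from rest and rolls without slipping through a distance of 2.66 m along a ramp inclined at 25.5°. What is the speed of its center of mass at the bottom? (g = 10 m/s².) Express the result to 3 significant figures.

With I = MR², the ratio k = I/(MR²) is 1.
The rolling condition ω = v/R makes the rotational term ½I(v/R)² = ½kMv², so KE_total = ½(1+k)Mv² = Mv².
The vertical drop is h = L sinθ = 2.66 × sin25.5° = 1.145 m.
Energy conservation: Mgh = Mv², so v = √(2gh/(1+k)) = √(2 × 10 × 1.145 / 2) ≈ 3.38 m/s.

v ≈ 3.38 m/s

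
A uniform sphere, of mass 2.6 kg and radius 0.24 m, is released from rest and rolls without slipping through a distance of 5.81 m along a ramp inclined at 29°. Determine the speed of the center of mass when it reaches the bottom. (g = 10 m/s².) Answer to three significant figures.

For this body I = (2/5)MR², i.e. k = I/(MR²) = 0.4.
Pure rolling means v = ωR; then KE = ½Mv² + ½I(v/R)² = ½(1+k)Mv² = (7/10)Mv².
The vertical drop is h = L sinθ = 5.81 × sin29° = 2.817 m.
Energy conservation: Mgh = (7/10)Mv², so v = √(2gh/(1+k)) = √(2 × 10 × 2.817 / 1.4) ≈ 6.34 m/s.

v ≈ 6.34 m/s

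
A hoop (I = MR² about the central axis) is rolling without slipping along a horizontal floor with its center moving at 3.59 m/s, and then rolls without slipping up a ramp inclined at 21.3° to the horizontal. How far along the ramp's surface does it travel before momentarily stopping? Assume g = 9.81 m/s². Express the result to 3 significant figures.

d ≈ 3.62 m

Here I = MR², so the shape factor k = I/(MR²) = 1.
Rolling without slipping gives ω = v/R, so the total kinetic energy is ½Mv² + ½Iω² = ½(1+k)Mv² = Mv².
Setting this equal to Mgh gives the vertical rise h = (1+k)v₀²/(2g) = 2×3.59²/(2×9.81) = 1.314 m.
Along the incline, d = h/sinθ = 1.314/sin21.3° ≈ 3.62 m.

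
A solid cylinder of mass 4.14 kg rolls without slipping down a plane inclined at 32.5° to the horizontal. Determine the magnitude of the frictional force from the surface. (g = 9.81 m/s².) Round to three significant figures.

f ≈ 7.27 N

For this body I = (1/2)MR², i.e. k = I/(MR²) = 0.5.
Translational: Mg sinθ − f = Ma. Rotational about the CM: fR = Iα = kMRa, so f = kMa.
Combining, a = g sinθ/(1+k) and f = kMa = kMg sinθ/(1+k).
f = 0.5 × 4.14 × 9.81 × sin32.5° / 1.5 ≈ 7.27 N.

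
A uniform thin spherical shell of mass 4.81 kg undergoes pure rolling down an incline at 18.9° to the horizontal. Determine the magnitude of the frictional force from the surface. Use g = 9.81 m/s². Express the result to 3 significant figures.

The moment of inertia is (2/3)MR², giving k ≡ I/(MR²) = 2/3.
Along the incline Mg sinθ − f = Ma, and torque about the center fR = Iα = kMR²(a/R) gives f = kMa.
Combining, a = g sinθ/(1+k) and f = kMa = kMg sinθ/(1+k).
f = (2/3) × 4.81 × 9.81 × sin18.9° / 1.667 ≈ 6.11 N.

f ≈ 6.11 N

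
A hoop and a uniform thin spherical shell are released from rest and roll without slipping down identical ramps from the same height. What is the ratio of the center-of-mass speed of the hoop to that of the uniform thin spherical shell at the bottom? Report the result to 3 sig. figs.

v_ratio ≈ 0.913

Each satisfies Mgh = ½(1+k)Mv² with k = I/(MR²), so v ∝ 1/√(1+k).
For the hoop k = 1; for the uniform thin spherical shell k = 2/3.
v₁/v₂ = √((1+k₂)/(1+k₁)) = √(1.667/2) ≈ 0.913.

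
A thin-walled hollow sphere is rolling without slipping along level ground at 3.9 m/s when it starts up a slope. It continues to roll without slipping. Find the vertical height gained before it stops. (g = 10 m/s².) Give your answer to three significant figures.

h ≈ 1.27 m

For this body I = (2/3)MR², i.e. k = I/(MR²) = 2/3.
Rolling without slipping gives ω = v/R, so the total kinetic energy is ½Mv² + ½Iω² = ½(1+k)Mv² = (5/6)Mv².
All of this converts to potential energy at the highest point: (5/6)Mv₀² = Mgh.
Thus h = (1+k)v₀²/(2g) = 1.667 × 3.9² / (2 × 10) ≈ 1.27 m.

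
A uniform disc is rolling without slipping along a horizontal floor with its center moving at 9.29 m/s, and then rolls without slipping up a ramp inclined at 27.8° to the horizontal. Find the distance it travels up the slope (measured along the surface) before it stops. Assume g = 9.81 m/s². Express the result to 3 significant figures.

With I = (1/2)MR², the ratio k = I/(MR²) is 0.5.
Rolling without slipping gives ω = v/R, so the total kinetic energy is ½Mv² + ½Iω² = ½(1+k)Mv² = (3/4)Mv².
Setting this equal to Mgh gives the vertical rise h = (1+k)v₀²/(2g) = 1.5×9.29²/(2×9.81) = 6.598 m.
The distance along the slope is d = h/sinθ = 6.598/sin27.8° ≈ 14.1 m.

d ≈ 14.1 m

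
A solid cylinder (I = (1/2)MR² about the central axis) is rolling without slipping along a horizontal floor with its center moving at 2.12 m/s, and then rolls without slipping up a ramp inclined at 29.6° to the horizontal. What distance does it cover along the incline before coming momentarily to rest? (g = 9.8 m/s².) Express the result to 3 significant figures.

With I = (1/2)MR², the ratio k = I/(MR²) is 0.5.
Pure rolling means v = ωR; then KE = ½Mv² + ½I(v/R)² = ½(1+k)Mv² = (3/4)Mv².
Setting this equal to Mgh gives the vertical rise h = (1+k)v₀²/(2g) = 1.5×2.12²/(2×9.8) = 0.344 m.
The distance along the slope is d = h/sinθ = 0.344/sin29.6° ≈ 0.696 m.

d ≈ 0.696 m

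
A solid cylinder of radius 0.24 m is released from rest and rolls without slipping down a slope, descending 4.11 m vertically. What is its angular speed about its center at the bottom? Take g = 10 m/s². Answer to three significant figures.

Here I = (1/2)MR², so the shape factor k = I/(MR²) = 0.5.
Since it rolls without slipping, ω = v/R and KE = ½Mv² + ½Iω² = ½(1+k)Mv² = (3/4)Mv².
Energy conservation Mgh = ½(1+k)Mv² gives v = √(2gh/(1+k)) = √(2 × 10 × 4.11 / 1.5) = 7.403 m/s.
Then ω = v/R = 7.403 / 0.24 ≈ 30.8 rad/s.

ω ≈ 30.8 rad/s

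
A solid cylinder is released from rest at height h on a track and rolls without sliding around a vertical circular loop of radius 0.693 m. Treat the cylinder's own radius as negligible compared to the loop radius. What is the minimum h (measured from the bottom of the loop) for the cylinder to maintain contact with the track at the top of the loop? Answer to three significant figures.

h_min ≈ 1.91 m

Here I = (1/2)MR², so the shape factor k = I/(MR²) = 0.5.
At the top of the loop, the minimum-contact condition is Mg = Mv_top²/r, so v_top² = gr.
With ω = v/R, the kinetic energy at speed v is ½(1+k)Mv² = (3/4)Mv².
Energy conservation from release (height h) to the top (height 2r): Mgh = Mg(2r) + (3/4)M·gr.
Thus h_min = 2r + (1+k)r/2 = r(2 + 1.5/2) = 0.693 × 2.75 ≈ 1.91 m.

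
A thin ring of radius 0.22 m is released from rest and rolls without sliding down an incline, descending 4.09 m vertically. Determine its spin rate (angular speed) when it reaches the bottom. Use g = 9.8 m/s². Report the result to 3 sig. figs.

ω ≈ 28.8 rad/s

For this body I = MR², i.e. k = I/(MR²) = 1.
Rolling without slipping gives ω = v/R, so the total kinetic energy is ½Mv² + ½Iω² = ½(1+k)Mv² = Mv².
Energy conservation Mgh = ½(1+k)Mv² gives v = √(2gh/(1+k)) = √(2 × 9.8 × 4.09 / 2) = 6.331 m/s.
The angular speed follows from ω = v/R = 6.331/0.22 ≈ 28.8 rad/s.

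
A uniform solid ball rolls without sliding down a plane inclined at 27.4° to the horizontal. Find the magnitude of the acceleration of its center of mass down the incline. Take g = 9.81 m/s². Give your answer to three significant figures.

For this body I = (2/5)MR², i.e. k = I/(MR²) = 0.4.
Translational: Mg sinθ − f = Ma. Rotational about the CM: fR = Iα = kMRa, so f = kMa.
Eliminating f: Mg sinθ = (1+k)Ma, so a = g sinθ/(1+k) = 9.81 × sin27.4° / 1.4 ≈ 3.22 m/s².

a ≈ 3.22 m/s²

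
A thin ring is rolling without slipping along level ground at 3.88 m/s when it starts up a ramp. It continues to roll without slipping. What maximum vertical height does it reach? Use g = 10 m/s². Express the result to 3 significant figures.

h ≈ 1.51 m

The moment of inertia is MR², giving k ≡ I/(MR²) = 1.
Rolling without slipping gives ω = v/R, so the total kinetic energy is ½Mv² + ½Iω² = ½(1+k)Mv² = Mv².
At the top the kinetic energy is zero, so Mv₀² = Mgh.
Thus h = (1+k)v₀²/(2g) = 2 × 3.88² / (2 × 10) ≈ 1.51 m.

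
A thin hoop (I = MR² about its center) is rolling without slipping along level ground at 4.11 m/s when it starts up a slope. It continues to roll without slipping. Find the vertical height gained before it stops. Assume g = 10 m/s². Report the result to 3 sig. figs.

For this body I = MR², i.e. k = I/(MR²) = 1.
Rolling without slipping gives ω = v/R, so the total kinetic energy is ½Mv² + ½Iω² = ½(1+k)Mv² = Mv².
All of this converts to potential energy at the highest point: Mv₀² = Mgh.
Thus h = (1+k)v₀²/(2g) = 2 × 4.11² / (2 × 10) ≈ 1.69 m.

h ≈ 1.69 m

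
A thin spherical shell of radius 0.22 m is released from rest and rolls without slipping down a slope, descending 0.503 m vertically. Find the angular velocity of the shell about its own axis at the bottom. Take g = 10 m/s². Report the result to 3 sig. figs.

Here I = (2/3)MR², so the shape factor k = I/(MR²) = 2/3.
Since it rolls without slipping, ω = v/R and KE = ½Mv² + ½Iω² = ½(1+k)Mv² = (5/6)Mv².
Energy conservation Mgh = ½(1+k)Mv² gives v = √(2gh/(1+k)) = √(2 × 10 × 0.503 / 1.667) = 2.457 m/s.
Then ω = v/R = 2.457 / 0.22 ≈ 11.2 rad/s.

ω ≈ 11.2 rad/s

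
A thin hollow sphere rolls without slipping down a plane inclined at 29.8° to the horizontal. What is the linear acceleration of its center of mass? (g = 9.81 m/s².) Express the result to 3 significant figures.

a ≈ 2.93 m/s²

The moment of inertia is (2/3)MR², giving k ≡ I/(MR²) = 2/3.
Along the incline Mg sinθ − f = Ma, and torque about the center fR = Iα = kMR²(a/R) gives f = kMa.
Eliminating f: Mg sinθ = (1+k)Ma, so a = g sinθ/(1+k) = 9.81 × sin29.8° / 1.667 ≈ 2.93 m/s².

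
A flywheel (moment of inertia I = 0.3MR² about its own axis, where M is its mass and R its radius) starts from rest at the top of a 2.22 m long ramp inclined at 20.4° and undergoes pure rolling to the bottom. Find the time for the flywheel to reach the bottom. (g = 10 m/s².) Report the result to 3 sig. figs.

t ≈ 1.29 s

The moment of inertia is 0.3MR², giving k ≡ I/(MR²) = 0.3.
Translational: Mg sinθ − f = Ma. Rotational about the CM: fR = Iα = kMRa, so f = kMa.
Hence a = g sinθ/(1+k) = 10×sin20.4°/1.3 = 2.681 m/s².
Starting from rest, L = ½at², so t = √(2L/a) = √(2×2.22/2.681) ≈ 1.29 s.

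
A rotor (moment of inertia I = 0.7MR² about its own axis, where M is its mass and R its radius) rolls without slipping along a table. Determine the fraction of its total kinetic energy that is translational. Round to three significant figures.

The moment of inertia is 0.7MR², giving k ≡ I/(MR²) = 0.7.
Since ω = v/R, the translational part is ½Mv² and the rotational part is ½I(v/R)² = ½kMv²; the total is ½(1+k)Mv².
The translational fraction is therefore 1/(1+k) = 1/1.7 ≈ 0.588.

fraction ≈ 0.588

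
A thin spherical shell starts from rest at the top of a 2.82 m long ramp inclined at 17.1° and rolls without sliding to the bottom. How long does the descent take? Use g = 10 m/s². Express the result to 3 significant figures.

t ≈ 1.79 s

With I = (2/3)MR², the ratio k = I/(MR²) is 2/3.
Translational: Mg sinθ − f = Ma. Rotational about the CM: fR = Iα = kMRa, so f = kMa.
Hence a = g sinθ/(1+k) = 10×sin17.1°/1.667 = 1.764 m/s².
Starting from rest, L = ½at², so t = √(2L/a) = √(2×2.82/1.764) ≈ 1.79 s.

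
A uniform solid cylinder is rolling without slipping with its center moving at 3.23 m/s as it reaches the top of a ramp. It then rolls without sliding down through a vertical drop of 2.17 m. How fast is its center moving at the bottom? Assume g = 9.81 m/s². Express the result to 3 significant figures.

v ≈ 6.23 m/s

With I = (1/2)MR², the ratio k = I/(MR²) is 0.5.
The rolling condition ω = v/R makes the rotational term ½I(v/R)² = ½kMv², so KE_total = ½(1+k)Mv² = (3/4)Mv².
Conserving energy between top and bottom: (3/4)Mv² = (3/4)Mv₀² + Mgh, hence v² = v₀² + 2gh/(1+k).
v = √(3.23² + 2×9.81×2.17/1.5) = √38.82 ≈ 6.23 m/s.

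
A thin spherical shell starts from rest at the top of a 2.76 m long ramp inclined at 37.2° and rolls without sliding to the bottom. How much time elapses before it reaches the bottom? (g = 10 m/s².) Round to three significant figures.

Here I = (2/3)MR², so the shape factor k = I/(MR²) = 2/3.
Newton's second law down the slope: Mg sinθ − f = Ma. The torque equation fR = Iα (with α = a/R) gives f = kMa.
Hence a = g sinθ/(1+k) = 10×sin37.2°/1.667 = 3.628 m/s².
Starting from rest, L = ½at², so t = √(2L/a) = √(2×2.76/3.628) ≈ 1.23 s.

t ≈ 1.23 s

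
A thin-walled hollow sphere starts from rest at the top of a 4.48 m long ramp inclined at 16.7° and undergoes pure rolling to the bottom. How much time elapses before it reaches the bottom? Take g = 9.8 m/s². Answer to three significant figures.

t ≈ 2.30 s

Here I = (2/3)MR², so the shape factor k = I/(MR²) = 2/3.
Newton's second law down the slope: Mg sinθ − f = Ma. The torque equation fR = Iα (with α = a/R) gives f = kMa.
Hence a = g sinθ/(1+k) = 9.8×sin16.7°/1.667 = 1.69 m/s².
Starting from rest, L = ½at², so t = √(2L/a) = √(2×4.48/1.69) ≈ 2.30 s.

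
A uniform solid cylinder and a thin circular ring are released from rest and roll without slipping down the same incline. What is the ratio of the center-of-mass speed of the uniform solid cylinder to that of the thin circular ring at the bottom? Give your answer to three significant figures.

v_ratio ≈ 1.15

Each satisfies Mgh = ½(1+k)Mv² with k = I/(MR²), so v ∝ 1/√(1+k).
For the uniform solid cylinder k = 0.5; for the thin circular ring k = 1.
v₁/v₂ = √((1+k₂)/(1+k₁)) = √(2/1.5) ≈ 1.15.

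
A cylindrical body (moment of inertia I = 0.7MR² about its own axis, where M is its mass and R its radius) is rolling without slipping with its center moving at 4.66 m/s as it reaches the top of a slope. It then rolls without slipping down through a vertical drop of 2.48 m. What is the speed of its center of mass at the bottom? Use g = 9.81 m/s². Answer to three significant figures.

Here I = 0.7MR², so the shape factor k = I/(MR²) = 0.7.
Since it rolls without slipping, ω = v/R and KE = ½Mv² + ½Iω² = ½(1+k)Mv² = (17/20)Mv².
Energy conservation: (17/20)Mv₀² + Mgh = (17/20)Mv², so v² = v₀² + 2gh/(1+k).
v = √(4.66² + 2×9.81×2.48/1.7) = √50.34 ≈ 7.09 m/s.

v ≈ 7.09 m/s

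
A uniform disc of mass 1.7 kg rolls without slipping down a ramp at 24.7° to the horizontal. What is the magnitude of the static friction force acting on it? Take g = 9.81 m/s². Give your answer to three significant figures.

f ≈ 2.32 N

The moment of inertia is (1/2)MR², giving k ≡ I/(MR²) = 0.5.
Newton's second law down the slope: Mg sinθ − f = Ma. The torque equation fR = Iα (with α = a/R) gives f = kMa.
Combining, a = g sinθ/(1+k) and f = kMa = kMg sinθ/(1+k).
f = 0.5 × 1.7 × 9.81 × sin24.7° / 1.5 ≈ 2.32 N.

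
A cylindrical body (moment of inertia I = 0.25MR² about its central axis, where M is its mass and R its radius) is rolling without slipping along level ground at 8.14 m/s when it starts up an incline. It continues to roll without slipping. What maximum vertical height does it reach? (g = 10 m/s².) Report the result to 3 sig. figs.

h ≈ 4.14 m

With I = 0.25MR², the ratio k = I/(MR²) is 0.25.
The rolling condition ω = v/R makes the rotational term ½I(v/R)² = ½kMv², so KE_total = ½(1+k)Mv² = (5/8)Mv².
At the top the kinetic energy is zero, so (5/8)Mv₀² = Mgh.
Thus h = (1+k)v₀²/(2g) = 1.25 × 8.14² / (2 × 10) ≈ 4.14 m.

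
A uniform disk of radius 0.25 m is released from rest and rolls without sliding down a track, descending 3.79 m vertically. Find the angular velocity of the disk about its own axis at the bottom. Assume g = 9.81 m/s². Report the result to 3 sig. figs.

The moment of inertia is (1/2)MR², giving k ≡ I/(MR²) = 0.5.
The rolling condition ω = v/R makes the rotational term ½I(v/R)² = ½kMv², so KE_total = ½(1+k)Mv² = (3/4)Mv².
Energy conservation Mgh = ½(1+k)Mv² gives v = √(2gh/(1+k)) = √(2 × 9.81 × 3.79 / 1.5) = 7.041 m/s.
The angular speed follows from ω = v/R = 7.041/0.25 ≈ 28.2 rad/s.

ω ≈ 28.2 rad/s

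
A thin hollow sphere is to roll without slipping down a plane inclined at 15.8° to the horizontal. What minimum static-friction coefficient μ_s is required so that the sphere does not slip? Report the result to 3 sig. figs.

μ_min ≈ 0.113

With I = (2/3)MR², the ratio k = I/(MR²) is 2/3.
Translational: Mg sinθ − f = Ma. Rotational about the CM: fR = Iα = kMRa, so f = kMa.
These give a = g sinθ/(1+k) and the required friction f = kMg sinθ/(1+k).
The normal force is N = Mg cosθ, so μ_min = f/N = k tanθ/(1+k).
μ_min = (2/3) × tan15.8° / 1.667 ≈ 0.113.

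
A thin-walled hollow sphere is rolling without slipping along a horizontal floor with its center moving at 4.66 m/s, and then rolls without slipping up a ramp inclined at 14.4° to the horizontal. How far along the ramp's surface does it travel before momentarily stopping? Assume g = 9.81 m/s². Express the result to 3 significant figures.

The moment of inertia is (2/3)MR², giving k ≡ I/(MR²) = 2/3.
Pure rolling means v = ωR; then KE = ½Mv² + ½I(v/R)² = ½(1+k)Mv² = (5/6)Mv².
Setting this equal to Mgh gives the vertical rise h = (1+k)v₀²/(2g) = 1.667×4.66²/(2×9.81) = 1.845 m.
Along the incline, d = h/sinθ = 1.845/sin14.4° ≈ 7.42 m.

d ≈ 7.42 m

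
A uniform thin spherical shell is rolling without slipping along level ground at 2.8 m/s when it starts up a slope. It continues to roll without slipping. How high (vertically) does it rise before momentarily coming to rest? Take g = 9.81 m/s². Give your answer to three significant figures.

The moment of inertia is (2/3)MR², giving k ≡ I/(MR²) = 2/3.
Since it rolls without slipping, ω = v/R and KE = ½Mv² + ½Iω² = ½(1+k)Mv² = (5/6)Mv².
At the top the kinetic energy is zero, so (5/6)Mv₀² = Mgh.
Thus h = (1+k)v₀²/(2g) = 1.667 × 2.8² / (2 × 9.81) ≈ 0.666 m.

h ≈ 0.666 m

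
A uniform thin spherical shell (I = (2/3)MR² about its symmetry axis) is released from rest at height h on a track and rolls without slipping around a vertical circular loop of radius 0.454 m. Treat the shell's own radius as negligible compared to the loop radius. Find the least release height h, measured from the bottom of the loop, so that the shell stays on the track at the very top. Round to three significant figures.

With I = (2/3)MR², the ratio k = I/(MR²) is 2/3.
At the top of the loop, the minimum-contact condition is Mg = Mv_top²/r, so v_top² = gr.
With ω = v/R, the kinetic energy at speed v is ½(1+k)Mv² = (5/6)Mv².
Energy conservation from release (height h) to the top (height 2r): Mgh = Mg(2r) + (5/6)M·gr.
Thus h_min = 2r + (1+k)r/2 = r(2 + 1.667/2) = 0.454 × 2.833 ≈ 1.29 m.

h_min ≈ 1.29 m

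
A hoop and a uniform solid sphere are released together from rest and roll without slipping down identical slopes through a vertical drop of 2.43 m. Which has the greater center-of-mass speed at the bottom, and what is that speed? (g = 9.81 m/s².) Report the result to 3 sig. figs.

the uniform solid sphere, at v ≈ 5.84 m/s

For rolling without slipping, Mgh = ½(1+k)Mv² where k = I/(MR²), so v = √(2gh/(1+k)).
Hoop: k = 1, giving v = √(2×9.81×2.43/2) = 4.882 m/s.
Uniform solid sphere: k = 0.4, giving v = √(2×9.81×2.43/1.4) = 5.836 m/s.
The smaller k wins: the uniform solid sphere, at ≈ 5.84 m/s.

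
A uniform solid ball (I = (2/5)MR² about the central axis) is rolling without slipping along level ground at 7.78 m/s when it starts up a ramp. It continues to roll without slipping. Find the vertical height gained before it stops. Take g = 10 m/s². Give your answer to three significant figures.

h ≈ 4.24 m

The moment of inertia is (2/5)MR², giving k ≡ I/(MR²) = 0.4.
Rolling without slipping gives ω = v/R, so the total kinetic energy is ½Mv² + ½Iω² = ½(1+k)Mv² = (7/10)Mv².
All of this converts to potential energy at the highest point: (7/10)Mv₀² = Mgh.
Thus h = (1+k)v₀²/(2g) = 1.4 × 7.78² / (2 × 10) ≈ 4.24 m.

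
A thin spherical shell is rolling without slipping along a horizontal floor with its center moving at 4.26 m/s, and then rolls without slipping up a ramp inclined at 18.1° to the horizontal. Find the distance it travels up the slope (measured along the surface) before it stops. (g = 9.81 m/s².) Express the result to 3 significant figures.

The moment of inertia is (2/3)MR², giving k ≡ I/(MR²) = 2/3.
Since it rolls without slipping, ω = v/R and KE = ½Mv² + ½Iω² = ½(1+k)Mv² = (5/6)Mv².
Setting this equal to Mgh gives the vertical rise h = (1+k)v₀²/(2g) = 1.667×4.26²/(2×9.81) = 1.542 m.
Along the incline, d = h/sinθ = 1.542/sin18.1° ≈ 4.96 m.

d ≈ 4.96 m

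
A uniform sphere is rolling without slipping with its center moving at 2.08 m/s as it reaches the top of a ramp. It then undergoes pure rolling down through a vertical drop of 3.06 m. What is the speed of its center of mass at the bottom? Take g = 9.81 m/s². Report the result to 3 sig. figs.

With I = (2/5)MR², the ratio k = I/(MR²) is 0.4.
Since it rolls without slipping, ω = v/R and KE = ½Mv² + ½Iω² = ½(1+k)Mv² = (7/10)Mv².
Conserving energy between top and bottom: (7/10)Mv² = (7/10)Mv₀² + Mgh, hence v² = v₀² + 2gh/(1+k).
v = √(2.08² + 2×9.81×3.06/1.4) = √47.21 ≈ 6.87 m/s.

v ≈ 6.87 m/s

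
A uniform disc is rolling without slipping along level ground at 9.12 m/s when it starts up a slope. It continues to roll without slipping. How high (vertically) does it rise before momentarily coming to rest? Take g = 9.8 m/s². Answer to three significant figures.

Here I = (1/2)MR², so the shape factor k = I/(MR²) = 0.5.
Since it rolls without slipping, ω = v/R and KE = ½Mv² + ½Iω² = ½(1+k)Mv² = (3/4)Mv².
At the top the kinetic energy is zero, so (3/4)Mv₀² = Mgh.
Thus h = (1+k)v₀²/(2g) = 1.5 × 9.12² / (2 × 9.8) ≈ 6.37 m.

h ≈ 6.37 m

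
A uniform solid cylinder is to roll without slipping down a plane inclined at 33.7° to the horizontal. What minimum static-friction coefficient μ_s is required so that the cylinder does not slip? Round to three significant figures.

Here I = (1/2)MR², so the shape factor k = I/(MR²) = 0.5.
Along the incline Mg sinθ − f = Ma, and torque about the center fR = Iα = kMR²(a/R) gives f = kMa.
These give a = g sinθ/(1+k) and the required friction f = kMg sinθ/(1+k).
With N = Mg cosθ, the no-slip condition f ≤ μN gives μ_min = f/N = k tanθ/(1+k).
μ_min = 0.5 × tan33.7° / 1.5 ≈ 0.222.

μ_min ≈ 0.222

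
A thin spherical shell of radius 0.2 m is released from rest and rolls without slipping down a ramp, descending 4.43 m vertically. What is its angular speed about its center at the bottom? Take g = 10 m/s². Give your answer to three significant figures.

ω ≈ 36.5 rad/s

Here I = (2/3)MR², so the shape factor k = I/(MR²) = 2/3.
Pure rolling means v = ωR; then KE = ½Mv² + ½I(v/R)² = ½(1+k)Mv² = (5/6)Mv².
Energy conservation Mgh = ½(1+k)Mv² gives v = √(2gh/(1+k)) = √(2 × 10 × 4.43 / 1.667) = 7.291 m/s.
The angular speed follows from ω = v/R = 7.291/0.2 ≈ 36.5 rad/s.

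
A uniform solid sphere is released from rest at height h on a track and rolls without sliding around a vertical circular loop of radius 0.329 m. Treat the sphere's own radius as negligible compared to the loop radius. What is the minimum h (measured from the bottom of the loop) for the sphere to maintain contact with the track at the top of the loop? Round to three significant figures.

For this body I = (2/5)MR², i.e. k = I/(MR²) = 0.4.
At the top, contact is just lost when gravity alone supplies the centripetal force: Mg = Mv_top²/r, i.e. v_top² = gr.
With ω = v/R, the kinetic energy at speed v is ½(1+k)Mv² = (7/10)Mv².
Energy conservation from release (height h) to the top (height 2r): Mgh = Mg(2r) + (7/10)M·gr.
Thus h_min = 2r + (1+k)r/2 = r(2 + 1.4/2) = 0.329 × 2.7 ≈ 0.888 m.

h_min ≈ 0.888 m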